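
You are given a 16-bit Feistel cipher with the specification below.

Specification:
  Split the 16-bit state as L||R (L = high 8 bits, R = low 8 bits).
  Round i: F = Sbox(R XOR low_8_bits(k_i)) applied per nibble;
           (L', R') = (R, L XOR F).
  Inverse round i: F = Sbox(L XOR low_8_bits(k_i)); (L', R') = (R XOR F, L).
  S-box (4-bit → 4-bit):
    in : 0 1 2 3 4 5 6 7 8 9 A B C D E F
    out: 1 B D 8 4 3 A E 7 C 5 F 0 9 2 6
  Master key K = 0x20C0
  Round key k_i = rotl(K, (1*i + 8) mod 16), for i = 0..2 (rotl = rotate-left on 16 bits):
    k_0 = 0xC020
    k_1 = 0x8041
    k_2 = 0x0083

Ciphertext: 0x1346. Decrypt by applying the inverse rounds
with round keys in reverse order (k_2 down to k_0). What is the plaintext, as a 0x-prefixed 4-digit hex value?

s_0 = ciphertext = 0x1346
s_1 = InvRound(s_0, k_2) = 0x8713
s_2 = InvRound(s_1, k_1) = 0x1987
s_3 = InvRound(s_2, k_0) = 0x0B19

0x0B19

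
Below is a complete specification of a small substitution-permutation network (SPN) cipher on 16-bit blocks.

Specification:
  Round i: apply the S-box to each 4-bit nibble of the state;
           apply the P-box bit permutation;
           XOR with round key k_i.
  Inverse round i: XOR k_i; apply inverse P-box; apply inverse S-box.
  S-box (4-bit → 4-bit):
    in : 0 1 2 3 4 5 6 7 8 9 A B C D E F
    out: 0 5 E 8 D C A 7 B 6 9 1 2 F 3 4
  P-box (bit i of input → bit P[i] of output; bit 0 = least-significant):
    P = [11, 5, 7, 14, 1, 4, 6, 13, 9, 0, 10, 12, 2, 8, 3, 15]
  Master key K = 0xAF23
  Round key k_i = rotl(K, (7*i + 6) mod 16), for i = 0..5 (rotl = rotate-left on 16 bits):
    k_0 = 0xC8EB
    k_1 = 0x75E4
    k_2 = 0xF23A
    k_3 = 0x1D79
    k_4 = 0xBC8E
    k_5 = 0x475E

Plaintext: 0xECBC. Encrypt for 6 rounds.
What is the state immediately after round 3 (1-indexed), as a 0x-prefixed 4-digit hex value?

s_0 = plaintext = 0xECBC
s_1 = Round(s_0, k_0) = 0xC9CC
s_2 = Round(s_1, k_1) = 0x70D5
s_3 = Round(s_2, k_2) = 0x93E4
s_4 = Round(s_3, k_3) = 0x44E3
s_5 = Round(s_4, k_4) = 0x6A90
s_6 = Round(s_5, k_5) = 0xD40E

0x93E4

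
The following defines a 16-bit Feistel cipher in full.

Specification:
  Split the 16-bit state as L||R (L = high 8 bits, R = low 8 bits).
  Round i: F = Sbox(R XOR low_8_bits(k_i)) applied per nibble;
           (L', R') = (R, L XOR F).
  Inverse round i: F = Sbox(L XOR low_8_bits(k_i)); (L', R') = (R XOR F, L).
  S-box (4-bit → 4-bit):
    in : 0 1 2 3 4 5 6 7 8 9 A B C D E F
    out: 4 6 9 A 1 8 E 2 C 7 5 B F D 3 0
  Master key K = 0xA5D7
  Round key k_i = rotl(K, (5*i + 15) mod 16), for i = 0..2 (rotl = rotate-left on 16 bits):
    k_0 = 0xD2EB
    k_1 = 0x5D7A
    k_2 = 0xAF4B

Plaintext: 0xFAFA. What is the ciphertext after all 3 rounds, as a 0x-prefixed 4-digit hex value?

0xC45C

s_0 = plaintext = 0xFAFA
s_1 = Round(s_0, k_0) = 0xFA9C
s_2 = Round(s_1, k_1) = 0x9CC4
s_3 = Round(s_2, k_2) = 0xC45C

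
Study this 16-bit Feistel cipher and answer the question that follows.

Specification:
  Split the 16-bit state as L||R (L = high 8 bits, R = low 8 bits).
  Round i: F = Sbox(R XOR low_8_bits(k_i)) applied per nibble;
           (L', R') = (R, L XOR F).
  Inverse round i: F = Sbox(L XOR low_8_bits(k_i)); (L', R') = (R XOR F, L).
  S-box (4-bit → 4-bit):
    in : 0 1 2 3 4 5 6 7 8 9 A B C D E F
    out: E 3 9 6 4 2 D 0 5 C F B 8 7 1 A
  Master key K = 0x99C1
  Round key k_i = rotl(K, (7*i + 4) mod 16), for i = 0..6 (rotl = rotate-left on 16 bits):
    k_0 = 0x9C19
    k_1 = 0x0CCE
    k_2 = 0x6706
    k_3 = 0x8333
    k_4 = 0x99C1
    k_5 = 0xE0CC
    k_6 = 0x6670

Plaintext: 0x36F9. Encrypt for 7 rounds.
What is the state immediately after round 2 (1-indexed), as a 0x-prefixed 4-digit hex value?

s_0 = plaintext = 0x36F9
s_1 = Round(s_0, k_0) = 0xF928
s_2 = Round(s_1, k_1) = 0x28E4
s_3 = Round(s_2, k_2) = 0xE431
s_4 = Round(s_3, k_3) = 0x310D
s_5 = Round(s_4, k_4) = 0x0DB9
s_6 = Round(s_5, k_5) = 0xB90F
s_7 = Round(s_6, k_6) = 0x0FB3

0x28E4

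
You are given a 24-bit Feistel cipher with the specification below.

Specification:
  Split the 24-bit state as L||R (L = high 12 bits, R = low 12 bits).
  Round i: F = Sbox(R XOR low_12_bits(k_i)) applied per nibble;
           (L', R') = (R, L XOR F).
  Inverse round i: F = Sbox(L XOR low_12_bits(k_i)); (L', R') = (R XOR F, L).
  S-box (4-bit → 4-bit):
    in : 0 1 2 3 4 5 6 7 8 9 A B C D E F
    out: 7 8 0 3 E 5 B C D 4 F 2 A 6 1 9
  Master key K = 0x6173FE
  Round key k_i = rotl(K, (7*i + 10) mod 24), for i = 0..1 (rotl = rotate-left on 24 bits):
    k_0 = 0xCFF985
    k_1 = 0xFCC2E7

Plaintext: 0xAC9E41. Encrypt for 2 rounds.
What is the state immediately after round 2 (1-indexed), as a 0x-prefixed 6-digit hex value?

s_0 = plaintext = 0xAC9E41
s_1 = Round(s_0, k_0) = 0xE41667
s_2 = Round(s_1, k_1) = 0x667096

0x667096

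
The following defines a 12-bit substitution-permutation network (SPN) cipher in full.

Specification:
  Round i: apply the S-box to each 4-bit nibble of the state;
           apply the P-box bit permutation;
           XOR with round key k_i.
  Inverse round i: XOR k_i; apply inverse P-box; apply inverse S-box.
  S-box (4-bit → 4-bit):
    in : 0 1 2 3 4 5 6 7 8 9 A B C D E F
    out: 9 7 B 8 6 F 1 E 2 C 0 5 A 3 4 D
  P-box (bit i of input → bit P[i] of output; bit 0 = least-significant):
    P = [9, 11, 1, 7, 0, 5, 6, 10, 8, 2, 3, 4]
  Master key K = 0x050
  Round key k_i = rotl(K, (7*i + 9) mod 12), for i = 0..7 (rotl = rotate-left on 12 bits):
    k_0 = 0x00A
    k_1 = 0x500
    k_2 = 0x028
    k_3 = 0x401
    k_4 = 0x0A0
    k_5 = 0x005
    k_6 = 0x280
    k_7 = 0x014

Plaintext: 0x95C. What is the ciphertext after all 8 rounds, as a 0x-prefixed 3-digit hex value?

s_0 = plaintext = 0x95C
s_1 = Round(s_0, k_0) = 0xCF3
s_2 = Round(s_1, k_1) = 0x1D5
s_3 = Round(s_2, k_2) = 0xB87
s_4 = Round(s_3, k_3) = 0xDAB
s_5 = Round(s_4, k_4) = 0x3A6
s_6 = Round(s_5, k_5) = 0x215
s_7 = Round(s_6, k_6) = 0x977
s_8 = Round(s_7, k_7) = 0xCEE

0xCEE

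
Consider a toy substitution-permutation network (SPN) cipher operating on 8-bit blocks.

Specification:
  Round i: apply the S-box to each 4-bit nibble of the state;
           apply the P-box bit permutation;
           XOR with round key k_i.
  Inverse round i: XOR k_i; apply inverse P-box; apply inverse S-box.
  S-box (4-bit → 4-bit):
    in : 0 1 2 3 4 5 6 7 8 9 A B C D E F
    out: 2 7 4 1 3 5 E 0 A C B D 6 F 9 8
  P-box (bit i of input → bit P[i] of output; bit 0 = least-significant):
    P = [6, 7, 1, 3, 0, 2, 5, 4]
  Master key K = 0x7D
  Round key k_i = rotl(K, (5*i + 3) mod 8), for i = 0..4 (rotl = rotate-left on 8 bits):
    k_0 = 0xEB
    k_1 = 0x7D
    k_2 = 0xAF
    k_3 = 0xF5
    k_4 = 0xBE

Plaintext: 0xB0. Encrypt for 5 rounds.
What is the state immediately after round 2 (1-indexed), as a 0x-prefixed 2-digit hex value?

0x94

s_0 = plaintext = 0xB0
s_1 = Round(s_0, k_0) = 0x5A
s_2 = Round(s_1, k_1) = 0x94
s_3 = Round(s_2, k_2) = 0x5F
s_4 = Round(s_3, k_3) = 0xDC
s_5 = Round(s_4, k_4) = 0x09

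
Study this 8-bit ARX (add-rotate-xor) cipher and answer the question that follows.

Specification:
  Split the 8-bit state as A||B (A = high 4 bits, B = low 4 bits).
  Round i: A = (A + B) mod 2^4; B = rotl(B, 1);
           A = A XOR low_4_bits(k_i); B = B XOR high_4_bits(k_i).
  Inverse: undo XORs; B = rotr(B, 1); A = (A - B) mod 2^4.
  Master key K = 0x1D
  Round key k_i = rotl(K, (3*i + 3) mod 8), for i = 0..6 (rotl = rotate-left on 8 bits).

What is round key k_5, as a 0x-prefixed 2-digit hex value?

K = 0x1D
k_0 = rotl(K, (3*0+3) mod 8) = rotl(K, 3) = 0xE8
k_1 = rotl(K, (3*1+3) mod 8) = rotl(K, 6) = 0x47
k_2 = rotl(K, (3*2+3) mod 8) = rotl(K, 1) = 0x3A
k_3 = rotl(K, (3*3+3) mod 8) = rotl(K, 4) = 0xD1
k_4 = rotl(K, (3*4+3) mod 8) = rotl(K, 7) = 0x8E
k_5 = rotl(K, (3*5+3) mod 8) = rotl(K, 2) = 0x74

0x74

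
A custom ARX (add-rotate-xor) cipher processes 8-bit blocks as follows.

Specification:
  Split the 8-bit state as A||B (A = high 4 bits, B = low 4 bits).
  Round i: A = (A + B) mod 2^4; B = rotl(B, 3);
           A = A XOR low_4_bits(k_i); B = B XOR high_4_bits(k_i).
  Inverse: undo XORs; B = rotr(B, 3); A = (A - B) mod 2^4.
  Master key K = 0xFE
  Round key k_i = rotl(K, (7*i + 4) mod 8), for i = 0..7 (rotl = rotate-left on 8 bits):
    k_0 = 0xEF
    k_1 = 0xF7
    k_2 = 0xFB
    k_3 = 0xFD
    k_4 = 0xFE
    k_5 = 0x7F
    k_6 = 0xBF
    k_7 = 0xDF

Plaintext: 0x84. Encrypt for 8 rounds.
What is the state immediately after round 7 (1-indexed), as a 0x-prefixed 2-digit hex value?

0x33

s_0 = plaintext = 0x84
s_1 = Round(s_0, k_0) = 0x3C
s_2 = Round(s_1, k_1) = 0x89
s_3 = Round(s_2, k_2) = 0xA3
s_4 = Round(s_3, k_3) = 0x06
s_5 = Round(s_4, k_4) = 0x8C
s_6 = Round(s_5, k_5) = 0xB1
s_7 = Round(s_6, k_6) = 0x33
s_8 = Round(s_7, k_7) = 0x94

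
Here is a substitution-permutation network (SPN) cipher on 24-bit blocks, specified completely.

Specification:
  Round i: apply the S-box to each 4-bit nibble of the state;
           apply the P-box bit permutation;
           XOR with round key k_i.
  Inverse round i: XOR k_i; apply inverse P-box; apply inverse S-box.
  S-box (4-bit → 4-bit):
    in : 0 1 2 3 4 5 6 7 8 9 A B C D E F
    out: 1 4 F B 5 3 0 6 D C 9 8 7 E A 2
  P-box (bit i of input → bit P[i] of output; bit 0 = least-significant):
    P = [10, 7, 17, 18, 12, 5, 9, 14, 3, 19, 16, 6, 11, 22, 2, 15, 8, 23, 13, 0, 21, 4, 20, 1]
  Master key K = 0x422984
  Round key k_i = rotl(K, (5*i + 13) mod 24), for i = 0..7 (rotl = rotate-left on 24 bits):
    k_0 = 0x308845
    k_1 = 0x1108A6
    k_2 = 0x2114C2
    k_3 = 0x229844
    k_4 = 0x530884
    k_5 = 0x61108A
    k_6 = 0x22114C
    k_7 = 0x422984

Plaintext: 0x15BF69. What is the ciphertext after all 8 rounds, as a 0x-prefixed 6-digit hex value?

s_0 = plaintext = 0x15BF69
s_1 = Round(s_0, k_0) = 0xAE0945
s_2 = Round(s_1, k_1) = 0xB01665
s_3 = Round(s_2, k_2) = 0x211144
s_4 = Round(s_3, k_3) = 0x11AE52
s_5 = Round(s_4, k_4) = 0x4DB464
s_6 = Round(s_5, k_5) = 0xD2B483
s_7 = Round(s_6, k_6) = 0xB7E6D7
s_8 = Round(s_7, k_7) = 0x80CB26

0x80CB26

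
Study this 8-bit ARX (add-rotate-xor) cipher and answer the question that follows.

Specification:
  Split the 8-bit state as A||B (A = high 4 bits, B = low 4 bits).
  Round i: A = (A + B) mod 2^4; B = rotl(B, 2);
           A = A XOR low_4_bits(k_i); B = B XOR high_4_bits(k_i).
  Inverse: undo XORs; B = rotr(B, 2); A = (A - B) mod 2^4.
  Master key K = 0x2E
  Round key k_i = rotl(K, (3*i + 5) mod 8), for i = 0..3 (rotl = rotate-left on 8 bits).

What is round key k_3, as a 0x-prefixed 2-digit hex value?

K = 0x2E
k_0 = rotl(K, (3*0+5) mod 8) = rotl(K, 5) = 0xC5
k_1 = rotl(K, (3*1+5) mod 8) = rotl(K, 0) = 0x2E
k_2 = rotl(K, (3*2+5) mod 8) = rotl(K, 3) = 0x71
k_3 = rotl(K, (3*3+5) mod 8) = rotl(K, 6) = 0x8B

0x8B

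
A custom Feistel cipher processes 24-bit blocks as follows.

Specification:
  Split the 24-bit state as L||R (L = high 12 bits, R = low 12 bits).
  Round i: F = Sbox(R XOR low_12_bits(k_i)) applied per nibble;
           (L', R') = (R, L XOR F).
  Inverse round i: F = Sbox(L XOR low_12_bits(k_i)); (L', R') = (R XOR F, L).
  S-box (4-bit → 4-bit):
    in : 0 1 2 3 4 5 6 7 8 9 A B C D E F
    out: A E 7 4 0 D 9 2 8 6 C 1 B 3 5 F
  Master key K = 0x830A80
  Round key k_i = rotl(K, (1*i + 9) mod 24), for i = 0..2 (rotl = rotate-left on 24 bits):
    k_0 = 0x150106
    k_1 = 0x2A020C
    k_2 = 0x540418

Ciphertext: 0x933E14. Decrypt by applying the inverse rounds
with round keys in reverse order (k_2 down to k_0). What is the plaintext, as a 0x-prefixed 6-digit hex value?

s_0 = ciphertext = 0x933E14
s_1 = InvRound(s_0, k_2) = 0xD65933
s_2 = InvRound(s_1, k_1) = 0x6A5D65
s_3 = InvRound(s_2, k_0) = 0xFA16A5

0xFA16A5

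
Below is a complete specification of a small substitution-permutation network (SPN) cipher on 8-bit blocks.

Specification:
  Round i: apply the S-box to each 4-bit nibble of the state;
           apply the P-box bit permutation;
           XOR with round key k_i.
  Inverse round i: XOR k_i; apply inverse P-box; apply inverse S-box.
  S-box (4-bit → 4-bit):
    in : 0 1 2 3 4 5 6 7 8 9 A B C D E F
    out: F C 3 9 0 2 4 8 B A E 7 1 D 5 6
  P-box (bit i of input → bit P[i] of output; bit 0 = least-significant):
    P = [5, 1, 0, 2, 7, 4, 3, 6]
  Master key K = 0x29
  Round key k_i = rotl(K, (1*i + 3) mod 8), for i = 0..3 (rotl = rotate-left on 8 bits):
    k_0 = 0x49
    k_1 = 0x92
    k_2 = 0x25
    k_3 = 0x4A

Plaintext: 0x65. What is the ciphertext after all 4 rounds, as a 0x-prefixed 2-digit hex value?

s_0 = plaintext = 0x65
s_1 = Round(s_0, k_0) = 0x43
s_2 = Round(s_1, k_1) = 0xB6
s_3 = Round(s_2, k_2) = 0xBC
s_4 = Round(s_3, k_3) = 0xF2

0xF2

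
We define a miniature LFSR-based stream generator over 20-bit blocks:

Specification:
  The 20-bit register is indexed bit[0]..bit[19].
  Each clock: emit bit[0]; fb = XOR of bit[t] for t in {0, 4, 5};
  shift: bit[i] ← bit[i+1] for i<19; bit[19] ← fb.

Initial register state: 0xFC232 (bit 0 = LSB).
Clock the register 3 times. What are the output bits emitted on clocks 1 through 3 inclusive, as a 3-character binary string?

reg_0 = 0xFC232
clock 1: out=0, reg = 0x7E119
clock 2: out=1, reg = 0x3F08C
clock 3: out=0, reg = 0x1F846

010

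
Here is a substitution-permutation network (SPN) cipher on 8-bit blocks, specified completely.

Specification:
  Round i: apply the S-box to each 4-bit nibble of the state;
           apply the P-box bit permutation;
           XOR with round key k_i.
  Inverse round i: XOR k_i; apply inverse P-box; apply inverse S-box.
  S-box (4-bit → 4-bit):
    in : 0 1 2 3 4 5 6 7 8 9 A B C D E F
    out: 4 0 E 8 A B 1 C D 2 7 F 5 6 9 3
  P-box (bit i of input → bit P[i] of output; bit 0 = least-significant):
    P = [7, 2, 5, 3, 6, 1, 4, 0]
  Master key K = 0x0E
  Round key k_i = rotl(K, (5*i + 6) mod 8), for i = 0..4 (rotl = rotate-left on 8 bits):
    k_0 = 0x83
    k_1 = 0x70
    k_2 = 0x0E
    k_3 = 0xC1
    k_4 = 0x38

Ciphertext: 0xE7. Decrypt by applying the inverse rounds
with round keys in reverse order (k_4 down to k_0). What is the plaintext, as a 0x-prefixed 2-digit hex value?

s_0 = ciphertext = 0xE7
s_1 = InvRound(s_0, k_4) = 0xB5
s_2 = InvRound(s_1, k_3) = 0xCD
s_3 = InvRound(s_2, k_2) = 0x56
s_4 = InvRound(s_3, k_1) = 0x9D
s_5 = InvRound(s_4, k_0) = 0xD4

0xD4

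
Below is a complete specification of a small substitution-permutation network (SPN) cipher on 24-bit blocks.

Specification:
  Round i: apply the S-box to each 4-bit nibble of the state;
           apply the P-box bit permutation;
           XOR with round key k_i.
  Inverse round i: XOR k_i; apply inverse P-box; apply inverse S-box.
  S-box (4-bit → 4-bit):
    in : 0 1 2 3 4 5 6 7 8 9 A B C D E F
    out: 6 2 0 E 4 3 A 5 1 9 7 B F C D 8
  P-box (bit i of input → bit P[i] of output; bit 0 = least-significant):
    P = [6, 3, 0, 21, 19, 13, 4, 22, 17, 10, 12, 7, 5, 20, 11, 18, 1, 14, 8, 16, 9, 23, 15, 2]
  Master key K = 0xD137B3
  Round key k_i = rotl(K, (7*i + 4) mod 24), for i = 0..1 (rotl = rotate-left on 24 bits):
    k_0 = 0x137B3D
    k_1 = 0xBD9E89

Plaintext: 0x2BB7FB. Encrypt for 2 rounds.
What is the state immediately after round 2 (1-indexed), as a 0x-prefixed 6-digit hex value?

s_0 = plaintext = 0x2BB7FB
s_1 = Round(s_0, k_0) = 0x642B57
s_2 = Round(s_1, k_1) = 0x37BB4C

0x37BB4C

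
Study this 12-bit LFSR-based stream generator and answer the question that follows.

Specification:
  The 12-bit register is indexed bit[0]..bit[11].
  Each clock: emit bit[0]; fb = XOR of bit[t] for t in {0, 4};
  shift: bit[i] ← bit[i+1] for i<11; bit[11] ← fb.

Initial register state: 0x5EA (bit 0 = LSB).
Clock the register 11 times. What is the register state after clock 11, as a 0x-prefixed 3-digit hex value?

reg_0 = 0x5EA
clock 1: out=0, reg = 0x2F5
clock 2: out=1, reg = 0x17A
clock 3: out=0, reg = 0x8BD
clock 4: out=1, reg = 0x45E
clock 5: out=0, reg = 0xA2F
clock 6: out=1, reg = 0xD17
clock 7: out=1, reg = 0x68B
clock 8: out=1, reg = 0xB45
clock 9: out=1, reg = 0xDA2
clock 10: out=0, reg = 0x6D1
clock 11: out=1, reg = 0x368

0x368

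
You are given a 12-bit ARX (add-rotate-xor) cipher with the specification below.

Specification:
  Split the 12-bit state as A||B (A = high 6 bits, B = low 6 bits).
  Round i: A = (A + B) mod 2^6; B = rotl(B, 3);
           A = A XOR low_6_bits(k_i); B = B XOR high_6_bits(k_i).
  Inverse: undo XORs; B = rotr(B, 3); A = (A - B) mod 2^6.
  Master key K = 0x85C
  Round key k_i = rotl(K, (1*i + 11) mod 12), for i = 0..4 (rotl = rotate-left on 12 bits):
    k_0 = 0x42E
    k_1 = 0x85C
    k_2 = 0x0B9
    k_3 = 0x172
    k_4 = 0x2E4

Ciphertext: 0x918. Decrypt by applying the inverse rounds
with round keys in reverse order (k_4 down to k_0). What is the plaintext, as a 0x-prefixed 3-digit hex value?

s_0 = ciphertext = 0x918
s_1 = InvRound(s_0, k_4) = 0x99A
s_2 = InvRound(s_1, k_3) = 0x67B
s_3 = InvRound(s_2, k_2) = 0x44F
s_4 = InvRound(s_3, k_1) = 0x635
s_5 = InvRound(s_4, k_0) = 0x2AC

0x2AC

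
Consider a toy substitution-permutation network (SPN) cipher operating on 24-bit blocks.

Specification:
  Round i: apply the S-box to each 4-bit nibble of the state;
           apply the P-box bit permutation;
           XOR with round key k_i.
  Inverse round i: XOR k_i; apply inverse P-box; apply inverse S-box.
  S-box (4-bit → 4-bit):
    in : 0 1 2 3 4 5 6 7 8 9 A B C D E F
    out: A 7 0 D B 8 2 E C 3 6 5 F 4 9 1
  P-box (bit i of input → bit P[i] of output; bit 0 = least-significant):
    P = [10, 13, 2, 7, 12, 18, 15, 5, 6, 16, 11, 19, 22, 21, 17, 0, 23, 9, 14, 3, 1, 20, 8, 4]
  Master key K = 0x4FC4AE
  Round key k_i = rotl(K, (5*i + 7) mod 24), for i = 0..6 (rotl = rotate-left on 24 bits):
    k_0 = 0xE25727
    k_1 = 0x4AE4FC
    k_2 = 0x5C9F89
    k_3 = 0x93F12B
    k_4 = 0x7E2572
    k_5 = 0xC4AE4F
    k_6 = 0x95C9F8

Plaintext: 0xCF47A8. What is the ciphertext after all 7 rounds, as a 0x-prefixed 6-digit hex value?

s_0 = plaintext = 0xCF47A8
s_1 = Round(s_0, k_0) = 0x1FDEB0
s_2 = Round(s_1, k_1) = 0xD0553E
s_3 = Round(s_2, k_2) = 0x540820
s_4 = Round(s_3, k_3) = 0x3BDBB2
s_5 = Round(s_4, k_4) = 0xFCFC20
s_6 = Round(s_5, k_5) = 0x0DC485
s_7 = Round(s_6, k_6) = 0xEE0909

0xEE0909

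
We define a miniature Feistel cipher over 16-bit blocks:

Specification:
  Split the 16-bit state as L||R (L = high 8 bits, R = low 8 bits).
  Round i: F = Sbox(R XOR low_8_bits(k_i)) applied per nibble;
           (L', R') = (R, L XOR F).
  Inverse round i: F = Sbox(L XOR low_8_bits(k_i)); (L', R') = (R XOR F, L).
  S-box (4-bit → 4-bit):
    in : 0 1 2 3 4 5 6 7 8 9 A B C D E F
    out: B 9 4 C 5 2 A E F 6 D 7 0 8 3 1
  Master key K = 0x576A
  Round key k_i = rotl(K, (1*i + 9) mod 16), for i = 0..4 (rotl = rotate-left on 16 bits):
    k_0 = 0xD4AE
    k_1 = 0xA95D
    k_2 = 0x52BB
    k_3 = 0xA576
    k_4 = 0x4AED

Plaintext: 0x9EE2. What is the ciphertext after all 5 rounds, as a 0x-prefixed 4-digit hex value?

0x63FF

s_0 = plaintext = 0x9EE2
s_1 = Round(s_0, k_0) = 0xE2CE
s_2 = Round(s_1, k_1) = 0xCE8E
s_3 = Round(s_2, k_2) = 0x8E0C
s_4 = Round(s_3, k_3) = 0x0C63
s_5 = Round(s_4, k_4) = 0x63FF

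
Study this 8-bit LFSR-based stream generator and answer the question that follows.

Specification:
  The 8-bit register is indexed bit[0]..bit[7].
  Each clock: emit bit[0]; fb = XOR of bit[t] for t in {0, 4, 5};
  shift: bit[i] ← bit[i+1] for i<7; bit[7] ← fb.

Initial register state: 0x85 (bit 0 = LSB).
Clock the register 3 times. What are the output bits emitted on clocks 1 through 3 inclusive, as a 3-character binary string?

reg_0 = 0x85
clock 1: out=1, reg = 0xC2
clock 2: out=0, reg = 0x61
clock 3: out=1, reg = 0x30

101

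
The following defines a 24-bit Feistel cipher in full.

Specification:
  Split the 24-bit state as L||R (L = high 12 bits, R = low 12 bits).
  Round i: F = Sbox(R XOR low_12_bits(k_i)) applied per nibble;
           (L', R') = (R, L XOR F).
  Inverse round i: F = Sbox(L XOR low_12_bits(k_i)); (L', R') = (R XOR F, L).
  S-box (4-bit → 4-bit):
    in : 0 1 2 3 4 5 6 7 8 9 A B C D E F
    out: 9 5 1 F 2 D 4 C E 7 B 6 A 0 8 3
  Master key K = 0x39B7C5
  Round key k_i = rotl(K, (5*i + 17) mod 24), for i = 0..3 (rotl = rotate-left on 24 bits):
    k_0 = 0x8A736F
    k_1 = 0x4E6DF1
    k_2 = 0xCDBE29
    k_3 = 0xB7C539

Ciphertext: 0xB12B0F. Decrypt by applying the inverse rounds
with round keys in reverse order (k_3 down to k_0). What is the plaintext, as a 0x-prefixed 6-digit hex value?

0x9FB742

s_0 = ciphertext = 0xB12B0F
s_1 = InvRound(s_0, k_3) = 0x319B12
s_2 = InvRound(s_1, k_2) = 0xBEB319
s_3 = InvRound(s_2, k_1) = 0x742BEB
s_4 = InvRound(s_3, k_0) = 0x9FB742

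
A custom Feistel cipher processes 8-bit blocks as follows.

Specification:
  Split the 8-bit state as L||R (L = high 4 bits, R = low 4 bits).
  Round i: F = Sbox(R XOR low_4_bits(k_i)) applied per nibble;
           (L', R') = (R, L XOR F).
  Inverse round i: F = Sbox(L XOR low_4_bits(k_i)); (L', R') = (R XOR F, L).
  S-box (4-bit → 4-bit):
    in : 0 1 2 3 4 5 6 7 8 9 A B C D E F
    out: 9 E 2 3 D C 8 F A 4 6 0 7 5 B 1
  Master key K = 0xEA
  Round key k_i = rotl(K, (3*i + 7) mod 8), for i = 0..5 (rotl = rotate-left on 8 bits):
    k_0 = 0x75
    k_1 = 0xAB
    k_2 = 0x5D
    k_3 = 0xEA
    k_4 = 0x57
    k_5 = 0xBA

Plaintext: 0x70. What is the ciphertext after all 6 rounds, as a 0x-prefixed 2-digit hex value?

s_0 = plaintext = 0x70
s_1 = Round(s_0, k_0) = 0x0B
s_2 = Round(s_1, k_1) = 0xB9
s_3 = Round(s_2, k_2) = 0x96
s_4 = Round(s_3, k_3) = 0x6E
s_5 = Round(s_4, k_4) = 0xE2
s_6 = Round(s_5, k_5) = 0x24

0x24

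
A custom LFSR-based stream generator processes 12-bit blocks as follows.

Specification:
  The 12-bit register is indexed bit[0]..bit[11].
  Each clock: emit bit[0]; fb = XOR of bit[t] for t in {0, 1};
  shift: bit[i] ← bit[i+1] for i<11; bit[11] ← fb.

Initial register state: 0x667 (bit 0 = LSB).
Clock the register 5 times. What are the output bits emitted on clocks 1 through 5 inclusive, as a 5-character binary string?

reg_0 = 0x667
clock 1: out=1, reg = 0x333
clock 2: out=1, reg = 0x199
clock 3: out=1, reg = 0x8CC
clock 4: out=0, reg = 0x466
clock 5: out=0, reg = 0xA33

11100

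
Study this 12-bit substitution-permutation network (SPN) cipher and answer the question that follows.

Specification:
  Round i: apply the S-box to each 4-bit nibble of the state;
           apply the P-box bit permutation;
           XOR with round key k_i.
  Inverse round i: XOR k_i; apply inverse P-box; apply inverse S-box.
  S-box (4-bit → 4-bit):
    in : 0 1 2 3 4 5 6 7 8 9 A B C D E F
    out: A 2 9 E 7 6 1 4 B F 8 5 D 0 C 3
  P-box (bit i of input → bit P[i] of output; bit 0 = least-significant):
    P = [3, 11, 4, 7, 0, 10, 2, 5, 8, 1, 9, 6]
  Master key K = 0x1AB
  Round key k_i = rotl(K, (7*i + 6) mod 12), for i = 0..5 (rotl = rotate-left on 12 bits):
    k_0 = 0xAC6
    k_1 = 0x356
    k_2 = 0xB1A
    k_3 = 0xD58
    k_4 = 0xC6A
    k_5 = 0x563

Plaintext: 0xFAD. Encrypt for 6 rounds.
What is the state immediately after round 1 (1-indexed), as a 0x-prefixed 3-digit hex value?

s_0 = plaintext = 0xFAD
s_1 = Round(s_0, k_0) = 0xBE4
s_2 = Round(s_1, k_1) = 0x86A
s_3 = Round(s_2, k_2) = 0xAD9
s_4 = Round(s_3, k_3) = 0x580
s_5 = Round(s_4, k_4) = 0x2C9
s_6 = Round(s_5, k_5) = 0xC9E

0xBE4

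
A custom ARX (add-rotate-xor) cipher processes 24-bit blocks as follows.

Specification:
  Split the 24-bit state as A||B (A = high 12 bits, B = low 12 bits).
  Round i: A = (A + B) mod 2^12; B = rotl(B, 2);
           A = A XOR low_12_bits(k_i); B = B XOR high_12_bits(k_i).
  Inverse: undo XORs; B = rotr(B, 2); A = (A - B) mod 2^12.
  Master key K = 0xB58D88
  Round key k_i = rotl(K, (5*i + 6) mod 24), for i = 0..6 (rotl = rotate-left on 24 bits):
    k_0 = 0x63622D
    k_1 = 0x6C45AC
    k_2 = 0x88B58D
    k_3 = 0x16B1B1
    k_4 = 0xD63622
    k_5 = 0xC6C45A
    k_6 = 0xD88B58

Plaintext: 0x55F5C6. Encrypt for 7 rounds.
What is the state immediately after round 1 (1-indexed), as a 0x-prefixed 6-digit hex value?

s_0 = plaintext = 0x55F5C6
s_1 = Round(s_0, k_0) = 0x90812F
s_2 = Round(s_1, k_1) = 0xF9B278
s_3 = Round(s_2, k_2) = 0x79E16B
s_4 = Round(s_3, k_3) = 0x8B84C7
s_5 = Round(s_4, k_4) = 0xB5DE7E
s_6 = Round(s_5, k_5) = 0xD81597
s_7 = Round(s_6, k_6) = 0x840BD5

0x90812F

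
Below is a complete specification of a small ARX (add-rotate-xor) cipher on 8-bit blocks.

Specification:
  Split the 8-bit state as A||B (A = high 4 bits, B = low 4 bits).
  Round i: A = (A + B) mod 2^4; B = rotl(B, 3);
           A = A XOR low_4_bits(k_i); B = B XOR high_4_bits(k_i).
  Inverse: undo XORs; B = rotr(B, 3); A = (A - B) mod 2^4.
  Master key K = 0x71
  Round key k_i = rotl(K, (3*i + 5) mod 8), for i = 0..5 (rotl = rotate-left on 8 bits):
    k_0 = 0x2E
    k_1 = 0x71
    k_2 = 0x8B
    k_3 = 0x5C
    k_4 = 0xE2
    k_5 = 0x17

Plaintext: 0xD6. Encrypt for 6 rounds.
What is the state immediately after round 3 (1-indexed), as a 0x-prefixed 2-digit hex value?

0x57

s_0 = plaintext = 0xD6
s_1 = Round(s_0, k_0) = 0xD1
s_2 = Round(s_1, k_1) = 0xFF
s_3 = Round(s_2, k_2) = 0x57
s_4 = Round(s_3, k_3) = 0x0E
s_5 = Round(s_4, k_4) = 0xC9
s_6 = Round(s_5, k_5) = 0x2D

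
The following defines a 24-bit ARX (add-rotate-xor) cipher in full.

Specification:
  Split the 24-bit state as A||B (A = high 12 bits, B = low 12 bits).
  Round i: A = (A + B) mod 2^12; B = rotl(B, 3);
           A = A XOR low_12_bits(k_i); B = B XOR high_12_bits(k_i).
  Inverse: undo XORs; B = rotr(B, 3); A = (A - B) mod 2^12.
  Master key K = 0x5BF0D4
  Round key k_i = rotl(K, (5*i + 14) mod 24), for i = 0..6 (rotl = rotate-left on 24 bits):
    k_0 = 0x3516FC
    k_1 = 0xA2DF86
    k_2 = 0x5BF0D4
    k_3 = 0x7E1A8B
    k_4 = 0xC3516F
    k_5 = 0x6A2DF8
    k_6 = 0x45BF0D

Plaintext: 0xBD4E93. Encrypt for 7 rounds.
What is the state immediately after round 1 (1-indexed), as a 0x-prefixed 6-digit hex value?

0xC9B7CE

s_0 = plaintext = 0xBD4E93
s_1 = Round(s_0, k_0) = 0xC9B7CE
s_2 = Round(s_1, k_1) = 0xBEF45E
s_3 = Round(s_2, k_2) = 0x09974D
s_4 = Round(s_3, k_3) = 0xD6DD8A
s_5 = Round(s_4, k_4) = 0xB98063
s_6 = Round(s_5, k_5) = 0x6035BA
s_7 = Round(s_6, k_6) = 0x4B0989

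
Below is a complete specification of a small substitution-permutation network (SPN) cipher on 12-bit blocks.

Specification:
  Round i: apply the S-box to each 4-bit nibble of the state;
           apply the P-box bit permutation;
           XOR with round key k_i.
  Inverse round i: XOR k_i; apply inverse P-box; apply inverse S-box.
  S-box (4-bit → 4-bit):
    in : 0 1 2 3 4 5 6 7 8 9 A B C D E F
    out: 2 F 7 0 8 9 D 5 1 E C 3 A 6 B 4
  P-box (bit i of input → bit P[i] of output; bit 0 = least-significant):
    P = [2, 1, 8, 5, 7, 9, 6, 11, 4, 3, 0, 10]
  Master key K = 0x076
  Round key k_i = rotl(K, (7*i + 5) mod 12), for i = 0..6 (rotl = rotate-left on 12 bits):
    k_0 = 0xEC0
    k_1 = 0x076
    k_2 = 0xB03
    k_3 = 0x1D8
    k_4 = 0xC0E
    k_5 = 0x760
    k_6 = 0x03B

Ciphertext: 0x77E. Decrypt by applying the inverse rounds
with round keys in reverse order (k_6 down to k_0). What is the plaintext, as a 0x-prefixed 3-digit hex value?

0xC0F

s_0 = ciphertext = 0x77E
s_1 = InvRound(s_0, k_6) = 0xAD7
s_2 = InvRound(s_1, k_5) = 0x651
s_3 = InvRound(s_2, k_4) = 0x29B
s_4 = InvRound(s_3, k_3) = 0xFDD
s_5 = InvRound(s_4, k_2) = 0xE7B
s_6 = InvRound(s_5, k_1) = 0x9C8
s_7 = InvRound(s_6, k_0) = 0xC0F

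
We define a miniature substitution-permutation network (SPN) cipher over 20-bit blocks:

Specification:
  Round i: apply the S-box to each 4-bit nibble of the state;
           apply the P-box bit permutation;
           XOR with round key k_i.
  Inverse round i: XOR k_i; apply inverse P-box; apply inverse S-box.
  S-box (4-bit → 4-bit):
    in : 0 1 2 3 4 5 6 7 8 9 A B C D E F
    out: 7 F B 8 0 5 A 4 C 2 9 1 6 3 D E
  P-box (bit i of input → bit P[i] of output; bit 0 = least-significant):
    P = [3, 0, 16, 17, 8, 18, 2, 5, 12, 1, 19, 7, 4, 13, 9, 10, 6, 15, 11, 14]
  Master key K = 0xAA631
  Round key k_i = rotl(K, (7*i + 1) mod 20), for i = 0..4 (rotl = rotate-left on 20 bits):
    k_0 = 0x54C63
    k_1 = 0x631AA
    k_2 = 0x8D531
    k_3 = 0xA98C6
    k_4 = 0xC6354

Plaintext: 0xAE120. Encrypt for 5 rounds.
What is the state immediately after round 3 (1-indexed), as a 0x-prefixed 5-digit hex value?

0x21CFB

s_0 = plaintext = 0xAE120
s_1 = Round(s_0, k_0) = 0x81B98
s_2 = Round(s_1, k_1) = 0x14FBA
s_3 = Round(s_2, k_2) = 0x21CFB
s_4 = Round(s_3, k_3) = 0x67EB8
s_5 = Round(s_4, k_4) = 0x7B0D4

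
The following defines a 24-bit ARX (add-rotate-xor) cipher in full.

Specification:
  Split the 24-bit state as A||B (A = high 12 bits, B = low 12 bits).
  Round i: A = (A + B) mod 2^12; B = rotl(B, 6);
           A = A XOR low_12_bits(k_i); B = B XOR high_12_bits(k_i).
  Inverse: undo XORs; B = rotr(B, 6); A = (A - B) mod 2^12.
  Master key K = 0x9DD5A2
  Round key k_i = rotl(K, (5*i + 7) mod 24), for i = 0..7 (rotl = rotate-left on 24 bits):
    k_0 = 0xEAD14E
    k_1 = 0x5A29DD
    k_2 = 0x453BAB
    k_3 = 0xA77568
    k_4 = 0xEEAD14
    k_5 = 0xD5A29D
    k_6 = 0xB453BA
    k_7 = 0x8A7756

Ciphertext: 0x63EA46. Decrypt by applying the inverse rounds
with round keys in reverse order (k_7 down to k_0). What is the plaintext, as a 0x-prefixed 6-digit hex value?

0xFD5413

s_0 = ciphertext = 0x63EA46
s_1 = InvRound(s_0, k_7) = 0x91D84B
s_2 = InvRound(s_1, k_6) = 0x71B38C
s_3 = InvRound(s_2, k_5) = 0xFCB5BB
s_4 = InvRound(s_3, k_4) = 0xE7246D
s_5 = InvRound(s_4, k_3) = 0x4626B8
s_6 = InvRound(s_5, k_2) = 0x4FEACB
s_7 = InvRound(s_6, k_1) = 0x2A6A7D
s_8 = InvRound(s_7, k_0) = 0xFD5413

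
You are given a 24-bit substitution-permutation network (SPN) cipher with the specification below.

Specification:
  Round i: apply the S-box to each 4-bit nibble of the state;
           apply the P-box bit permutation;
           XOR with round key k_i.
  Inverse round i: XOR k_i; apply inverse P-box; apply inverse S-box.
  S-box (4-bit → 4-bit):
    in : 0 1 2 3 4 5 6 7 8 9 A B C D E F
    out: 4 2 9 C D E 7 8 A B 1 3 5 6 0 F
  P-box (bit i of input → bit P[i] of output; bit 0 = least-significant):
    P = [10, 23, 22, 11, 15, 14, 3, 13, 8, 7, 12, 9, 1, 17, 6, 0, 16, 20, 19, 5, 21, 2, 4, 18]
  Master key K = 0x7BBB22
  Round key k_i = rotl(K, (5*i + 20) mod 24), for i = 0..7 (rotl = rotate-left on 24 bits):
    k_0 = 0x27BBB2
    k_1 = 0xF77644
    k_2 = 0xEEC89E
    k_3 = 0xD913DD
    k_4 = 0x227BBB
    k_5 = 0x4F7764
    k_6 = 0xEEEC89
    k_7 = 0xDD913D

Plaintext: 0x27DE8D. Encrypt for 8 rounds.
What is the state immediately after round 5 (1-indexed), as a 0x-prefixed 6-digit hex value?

0x0F0451

s_0 = plaintext = 0x27DE8D
s_1 = Round(s_0, k_0) = 0xC1DBD2
s_2 = Round(s_1, k_1) = 0xC53B9C
s_3 = Round(s_2, k_2) = 0x962D6F
s_4 = Round(s_3, k_3) = 0x24CF52
s_5 = Round(s_4, k_4) = 0x0F0451
s_6 = Round(s_5, k_5) = 0xD6041C
s_7 = Round(s_6, k_6) = 0xB7BBDD
s_8 = Round(s_7, k_7) = 0x3FD093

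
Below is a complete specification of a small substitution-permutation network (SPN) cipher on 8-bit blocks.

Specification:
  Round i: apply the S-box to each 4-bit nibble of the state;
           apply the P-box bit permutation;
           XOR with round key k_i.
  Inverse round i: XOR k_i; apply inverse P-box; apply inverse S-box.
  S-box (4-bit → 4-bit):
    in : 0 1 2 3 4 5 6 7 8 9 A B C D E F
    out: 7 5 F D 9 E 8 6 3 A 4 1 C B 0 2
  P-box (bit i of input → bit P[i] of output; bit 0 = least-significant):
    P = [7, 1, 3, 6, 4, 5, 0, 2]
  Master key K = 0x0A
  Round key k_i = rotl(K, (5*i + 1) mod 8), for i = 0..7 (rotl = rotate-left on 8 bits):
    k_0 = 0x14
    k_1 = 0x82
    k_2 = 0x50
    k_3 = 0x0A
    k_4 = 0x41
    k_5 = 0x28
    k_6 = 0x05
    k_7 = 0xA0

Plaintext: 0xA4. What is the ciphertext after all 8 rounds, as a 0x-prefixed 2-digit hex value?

0x02

s_0 = plaintext = 0xA4
s_1 = Round(s_0, k_0) = 0xD5
s_2 = Round(s_1, k_1) = 0xFC
s_3 = Round(s_2, k_2) = 0x38
s_4 = Round(s_3, k_3) = 0x9D
s_5 = Round(s_4, k_4) = 0xA7
s_6 = Round(s_5, k_5) = 0x23
s_7 = Round(s_6, k_6) = 0xF8
s_8 = Round(s_7, k_7) = 0x02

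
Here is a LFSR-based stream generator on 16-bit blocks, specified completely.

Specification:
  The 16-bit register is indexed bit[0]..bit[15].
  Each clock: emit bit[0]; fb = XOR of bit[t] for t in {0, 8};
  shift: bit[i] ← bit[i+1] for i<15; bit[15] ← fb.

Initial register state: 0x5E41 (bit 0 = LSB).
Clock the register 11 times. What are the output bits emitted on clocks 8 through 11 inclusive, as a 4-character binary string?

0011

reg_0 = 0x5E41
clock 1: out=1, reg = 0xAF20
clock 2: out=0, reg = 0xD790
clock 3: out=0, reg = 0xEBC8
clock 4: out=0, reg = 0xF5E4
clock 5: out=0, reg = 0xFAF2
clock 6: out=0, reg = 0x7D79
clock 7: out=1, reg = 0x3EBC
clock 8: out=0, reg = 0x1F5E
clock 9: out=0, reg = 0x8FAF
clock 10: out=1, reg = 0x47D7
clock 11: out=1, reg = 0x23EB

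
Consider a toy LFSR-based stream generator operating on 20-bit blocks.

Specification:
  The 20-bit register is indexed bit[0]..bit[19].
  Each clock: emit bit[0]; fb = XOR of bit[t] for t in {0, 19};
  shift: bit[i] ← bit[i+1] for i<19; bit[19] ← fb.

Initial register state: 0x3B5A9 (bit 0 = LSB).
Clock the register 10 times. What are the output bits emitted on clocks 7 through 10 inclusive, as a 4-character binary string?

0110

reg_0 = 0x3B5A9
clock 1: out=1, reg = 0x9DAD4
clock 2: out=0, reg = 0xCED6A
clock 3: out=0, reg = 0xE76B5
clock 4: out=1, reg = 0x73B5A
clock 5: out=0, reg = 0x39DAD
clock 6: out=1, reg = 0x9CED6
clock 7: out=0, reg = 0xCE76B
clock 8: out=1, reg = 0x673B5
clock 9: out=1, reg = 0xB39DA
clock 10: out=0, reg = 0xD9CED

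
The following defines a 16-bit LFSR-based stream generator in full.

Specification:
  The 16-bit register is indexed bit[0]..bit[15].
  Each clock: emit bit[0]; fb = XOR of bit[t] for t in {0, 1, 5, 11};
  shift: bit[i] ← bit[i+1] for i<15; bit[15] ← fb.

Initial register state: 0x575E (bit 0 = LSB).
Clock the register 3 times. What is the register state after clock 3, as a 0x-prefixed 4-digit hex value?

reg_0 = 0x575E
clock 1: out=0, reg = 0xABAF
clock 2: out=1, reg = 0x55D7
clock 3: out=1, reg = 0x2AEB

0x2AEB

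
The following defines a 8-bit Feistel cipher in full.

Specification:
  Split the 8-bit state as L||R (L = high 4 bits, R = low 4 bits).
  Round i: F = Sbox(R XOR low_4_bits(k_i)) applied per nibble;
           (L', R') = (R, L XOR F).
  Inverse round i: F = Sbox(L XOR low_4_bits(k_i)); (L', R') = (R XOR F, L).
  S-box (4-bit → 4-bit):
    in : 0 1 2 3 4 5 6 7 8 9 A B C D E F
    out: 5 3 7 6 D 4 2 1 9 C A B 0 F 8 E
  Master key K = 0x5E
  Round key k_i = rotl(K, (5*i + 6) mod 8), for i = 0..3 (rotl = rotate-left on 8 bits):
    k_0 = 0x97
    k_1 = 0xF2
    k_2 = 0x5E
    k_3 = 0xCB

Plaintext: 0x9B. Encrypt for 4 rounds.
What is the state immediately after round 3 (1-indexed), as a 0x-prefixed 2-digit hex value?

s_0 = plaintext = 0x9B
s_1 = Round(s_0, k_0) = 0xB9
s_2 = Round(s_1, k_1) = 0x90
s_3 = Round(s_2, k_2) = 0x01
s_4 = Round(s_3, k_3) = 0x1A

0x01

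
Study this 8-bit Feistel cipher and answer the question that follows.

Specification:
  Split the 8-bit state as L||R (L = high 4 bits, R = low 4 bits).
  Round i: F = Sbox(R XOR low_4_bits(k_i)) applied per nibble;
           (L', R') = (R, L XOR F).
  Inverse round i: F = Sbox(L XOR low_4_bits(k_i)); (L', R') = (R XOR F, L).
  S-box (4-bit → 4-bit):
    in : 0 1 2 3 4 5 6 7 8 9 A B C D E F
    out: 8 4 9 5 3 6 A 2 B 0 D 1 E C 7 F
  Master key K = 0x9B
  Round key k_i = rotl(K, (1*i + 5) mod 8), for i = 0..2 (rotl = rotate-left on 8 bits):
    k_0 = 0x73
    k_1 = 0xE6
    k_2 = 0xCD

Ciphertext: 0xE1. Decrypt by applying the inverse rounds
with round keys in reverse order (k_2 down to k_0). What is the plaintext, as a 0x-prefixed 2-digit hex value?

s_0 = ciphertext = 0xE1
s_1 = InvRound(s_0, k_2) = 0x4E
s_2 = InvRound(s_1, k_1) = 0x74
s_3 = InvRound(s_2, k_0) = 0x77

0x77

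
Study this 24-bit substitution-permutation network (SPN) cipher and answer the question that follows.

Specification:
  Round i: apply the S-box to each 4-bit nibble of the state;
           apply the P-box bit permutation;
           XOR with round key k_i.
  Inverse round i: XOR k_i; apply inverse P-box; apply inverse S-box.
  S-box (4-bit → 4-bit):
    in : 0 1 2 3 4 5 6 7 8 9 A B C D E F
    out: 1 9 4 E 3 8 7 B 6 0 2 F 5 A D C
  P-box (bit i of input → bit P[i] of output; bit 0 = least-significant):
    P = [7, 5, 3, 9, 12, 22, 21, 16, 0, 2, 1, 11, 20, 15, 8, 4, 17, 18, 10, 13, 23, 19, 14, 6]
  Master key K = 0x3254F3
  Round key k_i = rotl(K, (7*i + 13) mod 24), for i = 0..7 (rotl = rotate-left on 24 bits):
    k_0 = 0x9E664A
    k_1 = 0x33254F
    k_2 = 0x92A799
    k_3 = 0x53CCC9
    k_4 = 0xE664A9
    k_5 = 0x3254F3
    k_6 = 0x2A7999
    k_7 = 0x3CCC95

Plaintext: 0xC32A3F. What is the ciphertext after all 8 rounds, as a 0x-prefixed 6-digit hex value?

0xE09719

s_0 = plaintext = 0xC32A3F
s_1 = Round(s_0, k_0) = 0x7B0146
s_2 = Round(s_1, k_1) = 0xED19A6
s_3 = Round(s_2, k_2) = 0x46C761
s_4 = Round(s_3, k_3) = 0xADD34C
s_5 = Round(s_4, k_4) = 0xAADC37
s_6 = Round(s_5, k_5) = 0x5FD640
s_7 = Round(s_6, k_6) = 0x6ACD4E
s_8 = Round(s_7, k_7) = 0xE09719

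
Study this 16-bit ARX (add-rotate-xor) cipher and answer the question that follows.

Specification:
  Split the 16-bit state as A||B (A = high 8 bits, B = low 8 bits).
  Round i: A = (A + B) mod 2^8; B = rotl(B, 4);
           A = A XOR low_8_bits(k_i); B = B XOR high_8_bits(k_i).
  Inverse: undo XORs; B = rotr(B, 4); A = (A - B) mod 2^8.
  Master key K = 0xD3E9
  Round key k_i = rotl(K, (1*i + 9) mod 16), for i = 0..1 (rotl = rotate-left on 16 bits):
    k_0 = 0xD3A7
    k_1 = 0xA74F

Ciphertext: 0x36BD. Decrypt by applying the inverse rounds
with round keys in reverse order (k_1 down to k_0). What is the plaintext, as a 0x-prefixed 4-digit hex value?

0x5827

s_0 = ciphertext = 0x36BD
s_1 = InvRound(s_0, k_1) = 0xD8A1
s_2 = InvRound(s_1, k_0) = 0x5827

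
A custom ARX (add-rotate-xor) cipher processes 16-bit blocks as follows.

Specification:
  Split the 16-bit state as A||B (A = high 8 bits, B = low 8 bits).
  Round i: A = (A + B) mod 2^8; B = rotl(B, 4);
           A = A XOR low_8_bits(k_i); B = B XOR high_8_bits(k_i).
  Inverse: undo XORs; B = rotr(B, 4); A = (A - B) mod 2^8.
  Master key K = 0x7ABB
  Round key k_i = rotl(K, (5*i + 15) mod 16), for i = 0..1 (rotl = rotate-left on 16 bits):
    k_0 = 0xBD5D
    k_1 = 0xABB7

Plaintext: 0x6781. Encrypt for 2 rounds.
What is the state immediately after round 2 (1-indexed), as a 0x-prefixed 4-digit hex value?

s_0 = plaintext = 0x6781
s_1 = Round(s_0, k_0) = 0xB5A5
s_2 = Round(s_1, k_1) = 0xEDF1

0xEDF1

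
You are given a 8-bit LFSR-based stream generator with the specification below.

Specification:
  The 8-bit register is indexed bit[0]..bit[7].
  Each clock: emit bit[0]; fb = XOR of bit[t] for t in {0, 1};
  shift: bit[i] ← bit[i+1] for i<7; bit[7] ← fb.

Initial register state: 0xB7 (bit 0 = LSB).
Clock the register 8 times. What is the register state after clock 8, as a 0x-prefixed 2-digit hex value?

0xEC

reg_0 = 0xB7
clock 1: out=1, reg = 0x5B
clock 2: out=1, reg = 0x2D
clock 3: out=1, reg = 0x96
clock 4: out=0, reg = 0xCB
clock 5: out=1, reg = 0x65
clock 6: out=1, reg = 0xB2
clock 7: out=0, reg = 0xD9
clock 8: out=1, reg = 0xEC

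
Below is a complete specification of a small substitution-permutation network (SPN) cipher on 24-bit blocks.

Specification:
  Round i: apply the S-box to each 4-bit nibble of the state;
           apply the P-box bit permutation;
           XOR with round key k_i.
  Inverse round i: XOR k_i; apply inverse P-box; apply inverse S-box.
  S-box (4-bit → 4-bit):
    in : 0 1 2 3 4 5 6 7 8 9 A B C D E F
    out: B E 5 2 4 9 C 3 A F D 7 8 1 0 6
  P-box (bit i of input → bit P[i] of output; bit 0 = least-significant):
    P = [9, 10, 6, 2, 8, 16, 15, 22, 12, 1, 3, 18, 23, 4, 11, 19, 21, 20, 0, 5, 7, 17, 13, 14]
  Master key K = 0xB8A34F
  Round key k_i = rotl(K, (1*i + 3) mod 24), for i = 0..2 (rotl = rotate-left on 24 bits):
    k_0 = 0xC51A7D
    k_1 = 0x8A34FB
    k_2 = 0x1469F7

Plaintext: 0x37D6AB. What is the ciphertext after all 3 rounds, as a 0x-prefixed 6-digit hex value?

0x860596

s_0 = plaintext = 0x37D6AB
s_1 = Round(s_0, k_0) = 0x339D35
s_2 = Round(s_1, k_1) = 0x112EEF
s_3 = Round(s_2, k_2) = 0x860596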